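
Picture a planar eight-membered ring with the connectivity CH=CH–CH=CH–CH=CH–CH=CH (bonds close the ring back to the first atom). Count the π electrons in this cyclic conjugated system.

8

Check conjugation: the double-bond atoms are sp², each contributing one p electron — every position has a p orbital, so the cyclic π system is continuous.
π-electron count: 4 × 2 = 8 from the 4 double-bond units.
This is cyclooctatetraene.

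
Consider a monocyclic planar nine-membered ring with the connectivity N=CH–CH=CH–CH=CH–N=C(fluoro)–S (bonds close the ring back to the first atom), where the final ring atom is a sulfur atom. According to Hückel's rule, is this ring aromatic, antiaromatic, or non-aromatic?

Aromatic

All ring atoms are sp² and supply a p orbital to the ring (each doubly-bonded ring atom is sp² with one p-orbital electron; each sp² =N– keeps its lone pair in-plane and puts one electron into the π system; the sulfur donates one lone pair from its p orbital); the conjugation is uninterrupted.
Counting π electrons: 4 × 2 = 8 from the double-bond units + 2 from the S atom = 10.
That gives a 4n+2 count (10, n = 2).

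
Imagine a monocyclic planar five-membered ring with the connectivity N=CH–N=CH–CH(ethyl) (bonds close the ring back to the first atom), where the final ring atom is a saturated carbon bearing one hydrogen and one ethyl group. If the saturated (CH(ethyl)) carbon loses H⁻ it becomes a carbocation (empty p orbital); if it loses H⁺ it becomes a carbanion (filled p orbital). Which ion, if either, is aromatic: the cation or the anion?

The anion

Both ions have a continuous loop of p orbitals — each ring atom is sp².
Cation: 2 × 2 + 0 = 4 π electrons → 4(1), antiaromatic.
Anion: 2 × 2 + 2 = 6 π electrons → 4(1)+2, aromatic.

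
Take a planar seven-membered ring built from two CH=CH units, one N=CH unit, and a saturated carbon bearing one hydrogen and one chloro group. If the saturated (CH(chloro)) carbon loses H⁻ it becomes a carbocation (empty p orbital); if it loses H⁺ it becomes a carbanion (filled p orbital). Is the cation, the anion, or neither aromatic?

Once that carbon is sp², every ring atom has a p orbital and both ions are fully conjugated.
Cation: 3 × 2 + 0 = 6 π electrons → 4(1)+2, aromatic.
Anion: 3 × 2 + 2 = 8 π electrons → 4(2), antiaromatic.

The cation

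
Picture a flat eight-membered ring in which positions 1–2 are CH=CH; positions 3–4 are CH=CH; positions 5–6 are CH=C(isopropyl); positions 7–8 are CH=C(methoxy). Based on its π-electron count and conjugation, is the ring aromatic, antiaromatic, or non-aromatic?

The p orbitals form a continuous loop: each doubly-bonded ring atom is sp² with one p-orbital electron. The ring is fully conjugated.
Tallying contributions gives 4 × 2 = 8 from the 4 double-bond units.
With 8 = 4·2 π electrons, Hückel's rule classifies the planar ring as antiaromatic.

Antiaromatic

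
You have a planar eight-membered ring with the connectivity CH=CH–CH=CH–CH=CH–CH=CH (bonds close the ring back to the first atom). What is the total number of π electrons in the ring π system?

8

Every ring atom contributes a p orbital perpendicular to the ring (the double-bond atoms are sp², each contributing one p electron), so the π system is cyclic and fully conjugated.
Counting π electrons: 4 × 2 = 8 from the 4 double-bond units.
(This ring is cyclooctatetraene.)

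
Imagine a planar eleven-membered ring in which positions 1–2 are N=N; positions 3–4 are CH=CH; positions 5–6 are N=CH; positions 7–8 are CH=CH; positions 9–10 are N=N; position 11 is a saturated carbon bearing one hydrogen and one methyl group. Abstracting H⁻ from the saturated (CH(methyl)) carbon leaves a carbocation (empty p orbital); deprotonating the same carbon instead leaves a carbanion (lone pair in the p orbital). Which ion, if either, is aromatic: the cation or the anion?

The cation

In either ion the ring is fully conjugated: every atom, including the new sp² carbon, supplies a p orbital.
Cation: 5 × 2 + 0 = 10 π electrons → 4(2)+2, aromatic.
Anion: 5 × 2 + 2 = 12 π electrons → 4(3), antiaromatic.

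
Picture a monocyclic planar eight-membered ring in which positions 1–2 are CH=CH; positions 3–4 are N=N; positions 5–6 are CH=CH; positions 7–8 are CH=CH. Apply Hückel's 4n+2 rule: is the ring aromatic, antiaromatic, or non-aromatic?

Check conjugation: every atom in a ring double bond is sp² and brings one electron to the p orbital; each sp² =N– keeps its lone pair in-plane and puts one electron into the π system — every position has a p orbital, so the cyclic π system is continuous.
π-electron count: 4 × 2 = 8 from the 4 double-bond units.
8 is a 4n count (n = 2), so the planar conjugated ring is antiaromatic.

Antiaromatic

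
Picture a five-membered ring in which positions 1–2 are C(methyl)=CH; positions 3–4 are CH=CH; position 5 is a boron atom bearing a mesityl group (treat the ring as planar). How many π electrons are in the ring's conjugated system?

4

Check conjugation: the double-bond atoms are sp², each contributing one p electron; the boron has an empty p orbital — every position has a p orbital, so the cyclic π system is continuous.
Adding the contributions, 2 × 2 = 4 from the double-bond units + 0 from the B(mesityl) atom = 4.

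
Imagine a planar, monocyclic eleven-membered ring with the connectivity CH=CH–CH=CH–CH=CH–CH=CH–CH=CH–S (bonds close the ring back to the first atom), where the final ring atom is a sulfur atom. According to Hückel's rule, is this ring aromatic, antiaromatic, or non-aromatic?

Antiaromatic

All ring atoms are sp² and supply a p orbital to the ring (the double-bond atoms are sp², each contributing one p electron; the sulfur donates one lone pair from its p orbital); the conjugation is uninterrupted.
Counting π electrons: 5 × 2 = 10 from the double-bond units + 2 from the S atom = 12.
12 = 4(3); a planar, fully conjugated 4n system is antiaromatic.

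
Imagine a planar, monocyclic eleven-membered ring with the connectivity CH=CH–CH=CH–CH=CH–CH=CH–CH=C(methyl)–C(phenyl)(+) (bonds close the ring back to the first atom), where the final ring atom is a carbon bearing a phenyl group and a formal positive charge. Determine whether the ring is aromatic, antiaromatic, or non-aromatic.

Aromatic

Every ring atom contributes a p orbital perpendicular to the ring (the double-bond atoms are sp², each contributing one p electron; the carbocation has an empty p orbital), so the π system is cyclic and fully conjugated.
Tallying contributions gives 5 × 2 = 10 from the double-bond units + 0 from the C(phenyl)(+) atom = 10.
10 = 4(2) + 2, which satisfies Hückel's 4n+2 rule.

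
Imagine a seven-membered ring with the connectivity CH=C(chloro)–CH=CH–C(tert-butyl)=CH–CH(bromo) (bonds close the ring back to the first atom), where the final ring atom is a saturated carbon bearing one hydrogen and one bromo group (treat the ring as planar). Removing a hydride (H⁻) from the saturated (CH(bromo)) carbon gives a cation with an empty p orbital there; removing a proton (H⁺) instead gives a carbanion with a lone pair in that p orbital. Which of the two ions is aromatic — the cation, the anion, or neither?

The cation

In both ions every ring atom is sp² and contributes a p orbital, so both rings are fully conjugated.
Cation: 3 × 2 + 0 = 6 π electrons → 4(1)+2, aromatic.
Anion: 3 × 2 + 2 = 8 π electrons → 4(2), antiaromatic.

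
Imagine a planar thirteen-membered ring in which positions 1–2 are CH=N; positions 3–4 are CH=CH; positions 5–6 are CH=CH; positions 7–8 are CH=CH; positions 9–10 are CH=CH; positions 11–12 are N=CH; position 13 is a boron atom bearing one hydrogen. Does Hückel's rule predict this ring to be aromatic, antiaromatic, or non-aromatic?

Check conjugation: each doubly-bonded ring atom is sp² with one p-orbital electron; each sp² =N– keeps its lone pair in-plane and puts one electron into the π system; the boron has an empty p orbital — every position has a p orbital, so the cyclic π system is continuous.
Counting π electrons: 6 × 2 = 12 from the double-bond units + 0 from the BH atom = 12.
A 4n π count (12, n = 3) in a planar conjugated ring means antiaromatic.

Antiaromatic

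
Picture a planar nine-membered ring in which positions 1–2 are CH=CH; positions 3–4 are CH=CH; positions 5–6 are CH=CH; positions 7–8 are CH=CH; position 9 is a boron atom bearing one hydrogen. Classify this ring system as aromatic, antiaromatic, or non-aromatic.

Check conjugation: the double-bond atoms are sp², each contributing one p electron; the boron has an empty p orbital — every position has a p orbital, so the cyclic π system is continuous.
π-electron count: 4 × 2 = 8 from the double-bond units + 0 from the BH atom = 8.
With 8 = 4·2 π electrons, Hückel's rule classifies the planar ring as antiaromatic.

Antiaromatic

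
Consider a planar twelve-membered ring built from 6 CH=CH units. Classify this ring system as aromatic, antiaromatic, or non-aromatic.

Check conjugation: each doubly-bonded ring atom is sp² with one p-orbital electron — every position has a p orbital, so the cyclic π system is continuous.
Counting π electrons: 6 × 2 = 12 from the 6 double-bond units.
12 is a 4n count (n = 3), so the planar conjugated ring is antiaromatic.

Antiaromatic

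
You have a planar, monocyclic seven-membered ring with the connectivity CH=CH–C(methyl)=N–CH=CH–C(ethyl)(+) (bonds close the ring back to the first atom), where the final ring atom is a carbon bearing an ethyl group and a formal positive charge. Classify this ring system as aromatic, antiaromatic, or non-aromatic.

Aromatic

Check conjugation: the double-bond atoms are sp², each contributing one p electron; each sp² =N– keeps its lone pair in-plane and puts one electron into the π system; the carbocation has an empty p orbital — every position has a p orbital, so the cyclic π system is continuous.
Counting π electrons: 3 × 2 = 6 from the double-bond units + 0 from the C(ethyl)(+) atom = 6.
6 = 4(1) + 2, which satisfies Hückel's 4n+2 rule.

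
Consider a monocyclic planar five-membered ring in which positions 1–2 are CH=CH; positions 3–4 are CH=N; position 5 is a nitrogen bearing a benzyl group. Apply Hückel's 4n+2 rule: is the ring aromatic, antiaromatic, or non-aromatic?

Check conjugation: the double-bond atoms are sp², each contributing one p electron; each sp² =N– keeps its lone pair in-plane and puts one electron into the π system; the pyrrole-type nitrogen donates its lone pair from the p orbital — every position has a p orbital, so the cyclic π system is continuous.
Adding the contributions, 2 × 2 = 4 from the double-bond units + 2 from the N(benzyl) atom = 6.
6 = 4(1) + 2, which satisfies Hückel's 4n+2 rule.

Aromatic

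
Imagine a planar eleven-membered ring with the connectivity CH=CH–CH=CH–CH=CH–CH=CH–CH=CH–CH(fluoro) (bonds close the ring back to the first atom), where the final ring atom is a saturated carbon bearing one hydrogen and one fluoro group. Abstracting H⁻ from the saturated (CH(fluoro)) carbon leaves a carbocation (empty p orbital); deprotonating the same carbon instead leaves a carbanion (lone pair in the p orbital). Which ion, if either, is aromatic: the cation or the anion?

Both ions have a continuous loop of p orbitals — each ring atom is sp².
Cation: 5 × 2 + 0 = 10 π electrons → 4(2)+2, aromatic.
Anion: 5 × 2 + 2 = 12 π electrons → 4(3), antiaromatic.

The cation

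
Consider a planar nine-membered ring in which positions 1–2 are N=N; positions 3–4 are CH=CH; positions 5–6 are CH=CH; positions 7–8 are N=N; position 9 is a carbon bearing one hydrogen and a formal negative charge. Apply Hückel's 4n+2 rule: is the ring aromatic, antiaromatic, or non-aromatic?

Aromatic

The p orbitals form a continuous loop: the double-bond atoms are sp², each contributing one p electron; the doubly-bonded nitrogens are pyridine-type — their lone pairs lie in the ring plane, leaving one electron in the p orbital; the carbanion's lone pair occupies the p orbital. The ring is fully conjugated.
Adding the contributions, 4 × 2 = 8 from the double-bond units + 2 from the CH(-) atom = 10.
With 10 π electrons (n = 2), the Hückel 4n+2 condition holds.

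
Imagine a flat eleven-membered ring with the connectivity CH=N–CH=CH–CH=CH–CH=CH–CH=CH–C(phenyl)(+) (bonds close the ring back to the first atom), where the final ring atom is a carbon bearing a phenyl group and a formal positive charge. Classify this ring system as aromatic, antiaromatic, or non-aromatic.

Check conjugation: every atom in a ring double bond is sp² and brings one electron to the p orbital; the doubly-bonded nitrogens are pyridine-type — their lone pairs lie in the ring plane, leaving one electron in the p orbital; the carbocation has an empty p orbital — every position has a p orbital, so the cyclic π system is continuous.
Adding the contributions, 5 × 2 = 10 from the double-bond units + 0 from the C(phenyl)(+) atom = 10.
10 = 4(2) + 2, which satisfies Hückel's 4n+2 rule.

Aromatic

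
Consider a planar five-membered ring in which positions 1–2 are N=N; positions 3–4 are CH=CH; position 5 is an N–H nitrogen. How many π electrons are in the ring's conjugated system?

6

All ring atoms are sp² and supply a p orbital to the ring (every atom in a ring double bond is sp² and brings one electron to the p orbital; each =N– nitrogen is pyridine-type (lone pair in the sp² plane, one electron in the p orbital); the pyrrole-type nitrogen donates its lone pair from the p orbital); the conjugation is uninterrupted.
π-electron count: 2 × 2 = 4 from the double-bond units + 2 from the NH atom = 6.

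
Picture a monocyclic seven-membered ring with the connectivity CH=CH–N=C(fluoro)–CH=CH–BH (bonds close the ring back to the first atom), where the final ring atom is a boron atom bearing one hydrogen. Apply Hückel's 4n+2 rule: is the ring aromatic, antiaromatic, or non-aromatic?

Aromatic

Every ring atom contributes a p orbital perpendicular to the ring (each doubly-bonded ring atom is sp² with one p-orbital electron; each =N– nitrogen is pyridine-type (lone pair in the sp² plane, one electron in the p orbital); the boron has an empty p orbital), so the π system is cyclic and fully conjugated.
π-electron count: 3 × 2 = 6 from the double-bond units + 0 from the BH atom = 6.
With 6 π electrons (n = 1), the Hückel 4n+2 condition holds.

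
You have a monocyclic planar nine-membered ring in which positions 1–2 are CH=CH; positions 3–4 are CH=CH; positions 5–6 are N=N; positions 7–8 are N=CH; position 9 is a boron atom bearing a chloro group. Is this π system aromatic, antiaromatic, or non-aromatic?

Antiaromatic

The p orbitals form a continuous loop: every atom in a ring double bond is sp² and brings one electron to the p orbital; each sp² =N– keeps its lone pair in-plane and puts one electron into the π system; the boron has an empty p orbital. The ring is fully conjugated.
Tallying contributions gives 4 × 2 = 8 from the double-bond units + 0 from the B(chloro) atom = 8.
With 8 = 4·2 π electrons, Hückel's rule classifies the planar ring as antiaromatic.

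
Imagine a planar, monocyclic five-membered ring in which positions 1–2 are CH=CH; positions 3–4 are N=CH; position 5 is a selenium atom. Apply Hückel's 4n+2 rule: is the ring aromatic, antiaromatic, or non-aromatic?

Check conjugation: each doubly-bonded ring atom is sp² with one p-orbital electron; the doubly-bonded nitrogens are pyridine-type — their lone pairs lie in the ring plane, leaving one electron in the p orbital; the selenium donates one lone pair from its p orbital — every position has a p orbital, so the cyclic π system is continuous.
Counting π electrons: 2 × 2 = 4 from the double-bond units + 2 from the Se atom = 6.
6 = 4(1) + 2, which satisfies Hückel's 4n+2 rule.

Aromatic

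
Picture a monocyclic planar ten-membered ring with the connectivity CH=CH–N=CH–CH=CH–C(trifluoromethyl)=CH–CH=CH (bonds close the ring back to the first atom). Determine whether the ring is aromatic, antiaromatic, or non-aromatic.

The p orbitals form a continuous loop: the double-bond atoms are sp², each contributing one p electron; each =N– nitrogen is pyridine-type (lone pair in the sp² plane, one electron in the p orbital). The ring is fully conjugated.
Adding the contributions, 5 × 2 = 10 from the 5 double-bond units.
With 10 π electrons (n = 2), the Hückel 4n+2 condition holds.

Aromatic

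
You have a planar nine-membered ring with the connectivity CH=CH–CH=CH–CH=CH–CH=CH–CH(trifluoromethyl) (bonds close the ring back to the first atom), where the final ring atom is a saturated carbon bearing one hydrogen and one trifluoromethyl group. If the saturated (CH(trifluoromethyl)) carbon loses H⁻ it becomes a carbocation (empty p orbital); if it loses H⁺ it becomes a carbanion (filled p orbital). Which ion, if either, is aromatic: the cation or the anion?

The anion

In either ion the ring is fully conjugated: every atom, including the new sp² carbon, supplies a p orbital.
Cation: 4 × 2 + 0 = 8 π electrons → 4(2), antiaromatic.
Anion: 4 × 2 + 2 = 10 π electrons → 4(2)+2, aromatic.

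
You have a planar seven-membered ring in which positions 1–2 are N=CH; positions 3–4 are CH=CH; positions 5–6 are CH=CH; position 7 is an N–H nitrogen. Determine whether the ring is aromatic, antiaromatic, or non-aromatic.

Antiaromatic

The p orbitals form a continuous loop: every atom in a ring double bond is sp² and brings one electron to the p orbital; the doubly-bonded nitrogens are pyridine-type — their lone pairs lie in the ring plane, leaving one electron in the p orbital; the pyrrole-type nitrogen donates its lone pair from the p orbital. The ring is fully conjugated.
Adding the contributions, 3 × 2 = 6 from the double-bond units + 2 from the NH atom = 8.
8 = 4(2); a planar, fully conjugated 4n system is antiaromatic.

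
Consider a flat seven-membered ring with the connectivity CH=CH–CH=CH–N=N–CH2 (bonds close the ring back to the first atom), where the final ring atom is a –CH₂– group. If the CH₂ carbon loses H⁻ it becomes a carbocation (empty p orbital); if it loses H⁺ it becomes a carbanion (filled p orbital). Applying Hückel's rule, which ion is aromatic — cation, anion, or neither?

In either ion the ring is fully conjugated: every atom, including the new sp² carbon, supplies a p orbital.
Cation: 3 × 2 + 0 = 6 π electrons → 4(1)+2, aromatic.
Anion: 3 × 2 + 2 = 8 π electrons → 4(2), antiaromatic.

The cation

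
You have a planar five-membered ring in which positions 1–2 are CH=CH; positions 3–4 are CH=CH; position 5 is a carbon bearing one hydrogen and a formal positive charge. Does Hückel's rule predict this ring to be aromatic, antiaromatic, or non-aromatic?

Every ring atom contributes a p orbital perpendicular to the ring (every atom in a ring double bond is sp² and brings one electron to the p orbital; the carbocation has an empty p orbital), so the π system is cyclic and fully conjugated.
Tallying contributions gives 2 × 2 = 4 from the double-bond units + 0 from the CH(+) atom = 4.
With 4 = 4·1 π electrons, Hückel's rule classifies the planar ring as antiaromatic.

Antiaromatic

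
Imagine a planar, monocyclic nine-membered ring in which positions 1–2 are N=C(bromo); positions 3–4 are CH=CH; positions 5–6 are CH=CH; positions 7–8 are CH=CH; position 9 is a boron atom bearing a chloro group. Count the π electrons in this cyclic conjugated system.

Every ring atom contributes a p orbital perpendicular to the ring (the double-bond atoms are sp², each contributing one p electron; each sp² =N– keeps its lone pair in-plane and puts one electron into the π system; the boron has an empty p orbital), so the π system is cyclic and fully conjugated.
Tallying contributions gives 4 × 2 = 8 from the double-bond units + 0 from the B(chloro) atom = 8.

8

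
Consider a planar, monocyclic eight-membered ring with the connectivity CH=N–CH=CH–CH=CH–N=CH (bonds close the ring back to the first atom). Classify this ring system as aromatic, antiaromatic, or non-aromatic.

Check conjugation: every atom in a ring double bond is sp² and brings one electron to the p orbital; each =N– nitrogen is pyridine-type (lone pair in the sp² plane, one electron in the p orbital) — every position has a p orbital, so the cyclic π system is continuous.
Tallying contributions gives 4 × 2 = 8 from the 4 double-bond units.
A 4n π count (8, n = 2) in a planar conjugated ring means antiaromatic.

Antiaromatic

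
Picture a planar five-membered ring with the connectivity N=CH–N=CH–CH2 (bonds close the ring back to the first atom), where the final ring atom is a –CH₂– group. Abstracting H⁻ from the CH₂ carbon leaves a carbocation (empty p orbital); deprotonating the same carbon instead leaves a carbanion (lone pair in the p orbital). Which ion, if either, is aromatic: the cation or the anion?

Once that carbon is sp², every ring atom has a p orbital and both ions are fully conjugated.
Cation: 2 × 2 + 0 = 4 π electrons → 4(1), antiaromatic.
Anion: 2 × 2 + 2 = 6 π electrons → 4(1)+2, aromatic.

The anion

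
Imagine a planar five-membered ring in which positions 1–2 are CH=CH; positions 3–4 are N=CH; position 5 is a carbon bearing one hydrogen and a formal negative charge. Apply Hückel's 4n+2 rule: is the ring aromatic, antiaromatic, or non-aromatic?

Aromatic

Every ring atom contributes a p orbital perpendicular to the ring (the double-bond atoms are sp², each contributing one p electron; each =N– nitrogen is pyridine-type (lone pair in the sp² plane, one electron in the p orbital); the carbanion's lone pair occupies the p orbital), so the π system is cyclic and fully conjugated.
Counting π electrons: 2 × 2 = 4 from the double-bond units + 2 from the CH(-) atom = 6.
Since 6 = 4·1 + 2, the ring meets the 4n+2 criterion.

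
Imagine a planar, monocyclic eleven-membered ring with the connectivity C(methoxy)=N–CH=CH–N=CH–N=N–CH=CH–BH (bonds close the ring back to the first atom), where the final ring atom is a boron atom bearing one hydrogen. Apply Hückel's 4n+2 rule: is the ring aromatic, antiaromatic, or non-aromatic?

Check conjugation: every atom in a ring double bond is sp² and brings one electron to the p orbital; the doubly-bonded nitrogens are pyridine-type — their lone pairs lie in the ring plane, leaving one electron in the p orbital; the boron has an empty p orbital — every position has a p orbital, so the cyclic π system is continuous.
Counting π electrons: 5 × 2 = 10 from the double-bond units + 0 from the BH atom = 10.
10 = 4(2) + 2, which satisfies Hückel's 4n+2 rule.

Aromatic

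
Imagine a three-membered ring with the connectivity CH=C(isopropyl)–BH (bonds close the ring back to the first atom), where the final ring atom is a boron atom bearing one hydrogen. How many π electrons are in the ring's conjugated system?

All ring atoms are sp² and supply a p orbital to the ring (each doubly-bonded ring atom is sp² with one p-orbital electron; the boron has an empty p orbital); the conjugation is uninterrupted.
Counting π electrons: 1 × 2 = 2 from the double-bond unit + 0 from the BH atom = 2.

2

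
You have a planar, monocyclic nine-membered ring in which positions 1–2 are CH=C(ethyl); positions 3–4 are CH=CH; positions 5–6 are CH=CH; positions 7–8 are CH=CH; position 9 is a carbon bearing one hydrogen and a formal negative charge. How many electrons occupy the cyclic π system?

Every ring atom contributes a p orbital perpendicular to the ring (the double-bond atoms are sp², each contributing one p electron; the carbanion's lone pair occupies the p orbital), so the π system is cyclic and fully conjugated.
π-electron count: 4 × 2 = 8 from the double-bond units + 2 from the CH(-) atom = 10.

10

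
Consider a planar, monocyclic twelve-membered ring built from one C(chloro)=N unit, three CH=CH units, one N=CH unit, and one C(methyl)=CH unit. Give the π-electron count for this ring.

12

Check conjugation: each doubly-bonded ring atom is sp² with one p-orbital electron; each sp² =N– keeps its lone pair in-plane and puts one electron into the π system — every position has a p orbital, so the cyclic π system is continuous.
Adding the contributions, 6 × 2 = 12 from the 6 double-bond units.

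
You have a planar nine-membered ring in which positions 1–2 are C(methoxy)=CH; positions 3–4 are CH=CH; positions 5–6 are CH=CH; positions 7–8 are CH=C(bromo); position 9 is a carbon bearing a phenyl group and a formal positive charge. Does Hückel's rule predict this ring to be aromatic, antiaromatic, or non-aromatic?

The p orbitals form a continuous loop: every atom in a ring double bond is sp² and brings one electron to the p orbital; the carbocation has an empty p orbital. The ring is fully conjugated.
Adding the contributions, 4 × 2 = 8 from the double-bond units + 0 from the C(phenyl)(+) atom = 8.
With 8 = 4·2 π electrons, Hückel's rule classifies the planar ring as antiaromatic.

Antiaromatic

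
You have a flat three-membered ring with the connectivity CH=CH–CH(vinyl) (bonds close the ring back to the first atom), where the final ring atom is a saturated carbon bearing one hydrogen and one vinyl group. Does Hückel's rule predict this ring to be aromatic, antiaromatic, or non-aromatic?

At the CH(vinyl) position, that saturated carbon is sp³ and has no p orbital in the ring π system; the ring's p-orbital overlap is broken there.
Without a continuous loop of overlapping p orbitals the Hückel electron count never comes into play.

Non-aromatic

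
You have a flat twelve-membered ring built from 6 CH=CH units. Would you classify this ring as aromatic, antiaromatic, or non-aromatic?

All ring atoms are sp² and supply a p orbital to the ring (every atom in a ring double bond is sp² and brings one electron to the p orbital); the conjugation is uninterrupted.
Counting π electrons: 6 × 2 = 12 from the 6 double-bond units.
With 12 = 4·3 π electrons, Hückel's rule classifies the planar ring as antiaromatic.

Antiaromatic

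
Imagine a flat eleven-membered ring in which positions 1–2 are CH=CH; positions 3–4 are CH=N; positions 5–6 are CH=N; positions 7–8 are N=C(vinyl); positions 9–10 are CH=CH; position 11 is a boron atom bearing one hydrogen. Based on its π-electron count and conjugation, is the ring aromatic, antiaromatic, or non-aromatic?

Aromatic

Every ring atom contributes a p orbital perpendicular to the ring (each doubly-bonded ring atom is sp² with one p-orbital electron; each =N– nitrogen is pyridine-type (lone pair in the sp² plane, one electron in the p orbital); the boron has an empty p orbital), so the π system is cyclic and fully conjugated.
Tallying contributions gives 5 × 2 = 10 from the double-bond units + 0 from the BH atom = 10.
That gives a 4n+2 count (10, n = 2).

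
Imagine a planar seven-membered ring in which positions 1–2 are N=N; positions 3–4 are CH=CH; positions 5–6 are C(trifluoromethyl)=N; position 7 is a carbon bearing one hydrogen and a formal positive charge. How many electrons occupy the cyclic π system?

6

All ring atoms are sp² and supply a p orbital to the ring (every atom in a ring double bond is sp² and brings one electron to the p orbital; the doubly-bonded nitrogens are pyridine-type — their lone pairs lie in the ring plane, leaving one electron in the p orbital; the carbocation has an empty p orbital); the conjugation is uninterrupted.
Counting π electrons: 3 × 2 = 6 from the double-bond units + 0 from the CH(+) atom = 6.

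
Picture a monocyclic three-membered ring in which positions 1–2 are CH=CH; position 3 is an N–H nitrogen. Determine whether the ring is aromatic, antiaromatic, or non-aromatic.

The p orbitals form a continuous loop: each doubly-bonded ring atom is sp² with one p-orbital electron; the pyrrole-type nitrogen donates its lone pair from the p orbital. The ring is fully conjugated.
Tallying contributions gives 1 × 2 = 2 from the double-bond unit + 2 from the NH atom = 4.
4 = 4(1); a planar, fully conjugated 4n system is antiaromatic.

Antiaromatic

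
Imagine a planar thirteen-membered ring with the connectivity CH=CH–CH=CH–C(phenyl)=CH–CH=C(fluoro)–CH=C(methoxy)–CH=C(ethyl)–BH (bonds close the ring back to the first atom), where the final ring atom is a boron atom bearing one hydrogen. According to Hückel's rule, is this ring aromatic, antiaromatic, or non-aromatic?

Every ring atom contributes a p orbital perpendicular to the ring (every atom in a ring double bond is sp² and brings one electron to the p orbital; the boron has an empty p orbital), so the π system is cyclic and fully conjugated.
Counting π electrons: 6 × 2 = 12 from the double-bond units + 0 from the BH atom = 12.
A 4n π count (12, n = 3) in a planar conjugated ring means antiaromatic.

Antiaromatic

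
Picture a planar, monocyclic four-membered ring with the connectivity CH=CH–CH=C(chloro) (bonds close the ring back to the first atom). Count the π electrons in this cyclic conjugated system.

Every ring atom contributes a p orbital perpendicular to the ring (each doubly-bonded ring atom is sp² with one p-orbital electron), so the π system is cyclic and fully conjugated.
Counting π electrons: 2 × 2 = 4 from the 2 double-bond units.

4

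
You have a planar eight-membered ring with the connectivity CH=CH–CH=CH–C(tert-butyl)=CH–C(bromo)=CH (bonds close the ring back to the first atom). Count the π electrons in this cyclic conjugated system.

All ring atoms are sp² and supply a p orbital to the ring (each doubly-bonded ring atom is sp² with one p-orbital electron); the conjugation is uninterrupted.
Counting π electrons: 4 × 2 = 8 from the 4 double-bond units.

8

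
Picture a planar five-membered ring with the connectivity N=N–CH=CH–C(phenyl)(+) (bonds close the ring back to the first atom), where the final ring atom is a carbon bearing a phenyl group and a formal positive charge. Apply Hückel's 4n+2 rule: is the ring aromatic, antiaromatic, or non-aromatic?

Antiaromatic

All ring atoms are sp² and supply a p orbital to the ring (each doubly-bonded ring atom is sp² with one p-orbital electron; each sp² =N– keeps its lone pair in-plane and puts one electron into the π system; the carbocation has an empty p orbital); the conjugation is uninterrupted.
π-electron count: 2 × 2 = 4 from the double-bond units + 0 from the C(phenyl)(+) atom = 4.
4 = 4(1); a planar, fully conjugated 4n system is antiaromatic.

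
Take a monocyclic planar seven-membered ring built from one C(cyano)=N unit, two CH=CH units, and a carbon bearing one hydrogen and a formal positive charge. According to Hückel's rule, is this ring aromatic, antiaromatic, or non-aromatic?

All ring atoms are sp² and supply a p orbital to the ring (every atom in a ring double bond is sp² and brings one electron to the p orbital; each sp² =N– keeps its lone pair in-plane and puts one electron into the π system; the carbocation has an empty p orbital); the conjugation is uninterrupted.
Adding the contributions, 3 × 2 = 6 from the double-bond units + 0 from the CH(+) atom = 6.
Since 6 = 4·1 + 2, the ring meets the 4n+2 criterion.

Aromatic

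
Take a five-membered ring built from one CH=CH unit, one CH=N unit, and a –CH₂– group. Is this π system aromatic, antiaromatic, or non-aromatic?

Non-aromatic

At the CH2 position, the tetrahedral CH₂ carbon is sp³ and has no p orbital in the ring π system; the ring's p-orbital overlap is broken there.
A ring that is not fully conjugated cannot be aromatic or antiaromatic regardless of its π-electron count.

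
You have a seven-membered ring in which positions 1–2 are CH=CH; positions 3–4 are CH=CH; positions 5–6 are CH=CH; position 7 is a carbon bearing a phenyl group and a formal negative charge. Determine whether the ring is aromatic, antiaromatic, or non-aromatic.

All ring atoms are sp² and supply a p orbital to the ring (every atom in a ring double bond is sp² and brings one electron to the p orbital; the carbanion's lone pair occupies the p orbital); the conjugation is uninterrupted.
π-electron count: 3 × 2 = 6 from the double-bond units + 2 from the C(phenyl)(-) atom = 8.
A 4n π count (8, n = 2) in a planar conjugated ring means antiaromatic.

Antiaromatic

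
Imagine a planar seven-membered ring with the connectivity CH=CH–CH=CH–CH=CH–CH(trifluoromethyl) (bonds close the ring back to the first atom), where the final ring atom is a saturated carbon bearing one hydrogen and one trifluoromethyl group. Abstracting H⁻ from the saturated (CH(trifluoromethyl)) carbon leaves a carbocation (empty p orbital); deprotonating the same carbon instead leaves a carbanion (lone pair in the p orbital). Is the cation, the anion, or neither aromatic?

In both ions every ring atom is sp² and contributes a p orbital, so both rings are fully conjugated.
Cation: 3 × 2 + 0 = 6 π electrons → 4(1)+2, aromatic.
Anion: 3 × 2 + 2 = 8 π electrons → 4(2), antiaromatic.

The cation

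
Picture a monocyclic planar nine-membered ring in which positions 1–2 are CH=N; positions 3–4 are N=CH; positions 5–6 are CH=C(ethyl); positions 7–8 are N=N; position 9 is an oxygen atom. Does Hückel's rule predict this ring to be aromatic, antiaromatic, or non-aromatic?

Aromatic

Every ring atom contributes a p orbital perpendicular to the ring (every atom in a ring double bond is sp² and brings one electron to the p orbital; each sp² =N– keeps its lone pair in-plane and puts one electron into the π system; the oxygen donates one lone pair from its p orbital), so the π system is cyclic and fully conjugated.
Tallying contributions gives 4 × 2 = 8 from the double-bond units + 2 from the O atom = 10.
That gives a 4n+2 count (10, n = 2).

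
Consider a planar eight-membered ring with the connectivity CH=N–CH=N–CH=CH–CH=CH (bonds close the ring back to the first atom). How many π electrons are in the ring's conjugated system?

8

Every ring atom contributes a p orbital perpendicular to the ring (every atom in a ring double bond is sp² and brings one electron to the p orbital; the doubly-bonded nitrogens are pyridine-type — their lone pairs lie in the ring plane, leaving one electron in the p orbital), so the π system is cyclic and fully conjugated.
π-electron count: 4 × 2 = 8 from the 4 double-bond units.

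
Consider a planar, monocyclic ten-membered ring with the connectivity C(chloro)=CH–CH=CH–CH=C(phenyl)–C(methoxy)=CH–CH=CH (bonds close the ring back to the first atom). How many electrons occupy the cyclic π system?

The p orbitals form a continuous loop: every atom in a ring double bond is sp² and brings one electron to the p orbital. The ring is fully conjugated.
Counting π electrons: 5 × 2 = 10 from the 5 double-bond units.

10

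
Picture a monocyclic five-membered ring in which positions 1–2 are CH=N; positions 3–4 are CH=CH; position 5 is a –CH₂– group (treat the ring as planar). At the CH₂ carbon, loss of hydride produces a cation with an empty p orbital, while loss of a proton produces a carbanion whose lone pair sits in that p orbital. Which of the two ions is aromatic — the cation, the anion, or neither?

In both ions every ring atom is sp² and contributes a p orbital, so both rings are fully conjugated.
Cation: 2 × 2 + 0 = 4 π electrons → 4(1), antiaromatic.
Anion: 2 × 2 + 2 = 6 π electrons → 4(1)+2, aromatic.

The anion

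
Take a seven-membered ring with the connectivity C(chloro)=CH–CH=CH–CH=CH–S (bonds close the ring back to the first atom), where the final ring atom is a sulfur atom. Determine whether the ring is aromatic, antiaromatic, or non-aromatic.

Check conjugation: each doubly-bonded ring atom is sp² with one p-orbital electron; the sulfur donates one lone pair from its p orbital — every position has a p orbital, so the cyclic π system is continuous.
Adding the contributions, 3 × 2 = 6 from the double-bond units + 2 from the S atom = 8.
8 is a 4n count (n = 2), so the planar conjugated ring is antiaromatic.

Antiaromatic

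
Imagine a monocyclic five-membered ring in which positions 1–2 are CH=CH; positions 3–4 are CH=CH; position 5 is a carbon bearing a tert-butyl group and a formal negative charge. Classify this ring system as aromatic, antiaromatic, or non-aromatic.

Check conjugation: each doubly-bonded ring atom is sp² with one p-orbital electron; the carbanion's lone pair occupies the p orbital — every position has a p orbital, so the cyclic π system is continuous.
Adding the contributions, 2 × 2 = 4 from the double-bond units + 2 from the C(tert-butyl)(-) atom = 6.
6 = 4(1) + 2, which satisfies Hückel's 4n+2 rule.

Aromatic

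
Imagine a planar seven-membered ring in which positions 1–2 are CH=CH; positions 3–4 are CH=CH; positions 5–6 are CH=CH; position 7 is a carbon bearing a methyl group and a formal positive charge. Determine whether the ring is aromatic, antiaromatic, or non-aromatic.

Aromatic

Every ring atom contributes a p orbital perpendicular to the ring (every atom in a ring double bond is sp² and brings one electron to the p orbital; the carbocation has an empty p orbital), so the π system is cyclic and fully conjugated.
Adding the contributions, 3 × 2 = 6 from the double-bond units + 0 from the C(methyl)(+) atom = 6.
Since 6 = 4·1 + 2, the ring meets the 4n+2 criterion.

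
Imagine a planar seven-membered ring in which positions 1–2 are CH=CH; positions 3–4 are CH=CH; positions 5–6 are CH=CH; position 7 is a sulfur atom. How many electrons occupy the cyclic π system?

All ring atoms are sp² and supply a p orbital to the ring (every atom in a ring double bond is sp² and brings one electron to the p orbital; the sulfur donates one lone pair from its p orbital); the conjugation is uninterrupted.
π-electron count: 3 × 2 = 6 from the double-bond units + 2 from the S atom = 8.

8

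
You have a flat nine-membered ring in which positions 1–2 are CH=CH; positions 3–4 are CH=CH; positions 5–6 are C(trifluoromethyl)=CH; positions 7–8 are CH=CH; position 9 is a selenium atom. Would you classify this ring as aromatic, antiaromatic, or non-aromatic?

Aromatic

All ring atoms are sp² and supply a p orbital to the ring (every atom in a ring double bond is sp² and brings one electron to the p orbital; the selenium donates one lone pair from its p orbital); the conjugation is uninterrupted.
π-electron count: 4 × 2 = 8 from the double-bond units + 2 from the Se atom = 10.
Since 10 = 4·2 + 2, the ring meets the 4n+2 criterion.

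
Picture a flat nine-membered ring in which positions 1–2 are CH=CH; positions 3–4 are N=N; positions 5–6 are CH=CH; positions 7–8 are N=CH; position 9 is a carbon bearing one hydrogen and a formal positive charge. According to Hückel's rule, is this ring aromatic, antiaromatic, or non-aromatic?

The p orbitals form a continuous loop: every atom in a ring double bond is sp² and brings one electron to the p orbital; each sp² =N– keeps its lone pair in-plane and puts one electron into the π system; the carbocation has an empty p orbital. The ring is fully conjugated.
Adding the contributions, 4 × 2 = 8 from the double-bond units + 0 from the CH(+) atom = 8.
8 = 4(2); a planar, fully conjugated 4n system is antiaromatic.

Antiaromatic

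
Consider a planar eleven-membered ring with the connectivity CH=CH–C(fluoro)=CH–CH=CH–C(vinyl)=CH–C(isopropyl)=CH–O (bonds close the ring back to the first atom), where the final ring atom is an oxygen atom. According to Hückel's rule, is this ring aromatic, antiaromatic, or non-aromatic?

All ring atoms are sp² and supply a p orbital to the ring (the double-bond atoms are sp², each contributing one p electron; the oxygen donates one lone pair from its p orbital); the conjugation is uninterrupted.
Tallying contributions gives 5 × 2 = 10 from the double-bond units + 2 from the O atom = 12.
12 is a 4n count (n = 3), so the planar conjugated ring is antiaromatic.

Antiaromatic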